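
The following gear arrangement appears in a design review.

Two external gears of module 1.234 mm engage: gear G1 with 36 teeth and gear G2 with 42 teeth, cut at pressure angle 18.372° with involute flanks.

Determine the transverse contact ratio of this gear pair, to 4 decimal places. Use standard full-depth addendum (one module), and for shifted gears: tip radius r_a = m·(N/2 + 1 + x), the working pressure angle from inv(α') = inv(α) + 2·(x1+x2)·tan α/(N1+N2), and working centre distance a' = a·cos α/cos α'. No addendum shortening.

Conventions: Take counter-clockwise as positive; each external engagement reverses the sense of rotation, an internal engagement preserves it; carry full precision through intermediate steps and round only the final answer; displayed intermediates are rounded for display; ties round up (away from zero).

topology: single-mesh involute geometry — m = 1.234, 36T/42T pair
base radii: r_b1 = 21.079858, r_b2 = 24.593167
tip radii: r_a1 = 23.446000, r_a2 = 27.148000
no profile shift: α' = α, a' = a
action lengths: √(r_a1²−r_b1²) = 10.264235, √(r_a2²−r_b2²) = 11.497392
base pitch p_b = π·m·cos α = 3.679129
CR = (10.264235 + 11.497392 − 48.126000·sin 18.37200°)/3.679129 = 1.792005
contact ratio ≈ 1.7920

1.7920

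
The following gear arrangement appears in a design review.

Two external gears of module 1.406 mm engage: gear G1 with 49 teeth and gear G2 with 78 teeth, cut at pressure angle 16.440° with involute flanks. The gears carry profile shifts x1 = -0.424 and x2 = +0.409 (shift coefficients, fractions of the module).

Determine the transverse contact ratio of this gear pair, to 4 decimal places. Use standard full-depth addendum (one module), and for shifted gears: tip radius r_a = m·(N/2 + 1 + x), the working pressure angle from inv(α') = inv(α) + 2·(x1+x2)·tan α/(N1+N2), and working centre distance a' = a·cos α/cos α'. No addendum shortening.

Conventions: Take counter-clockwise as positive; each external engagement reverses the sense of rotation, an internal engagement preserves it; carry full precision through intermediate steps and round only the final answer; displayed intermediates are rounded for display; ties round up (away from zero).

topology: single-mesh involute geometry — m = 1.406, 49T/78T pair
base radii: r_b1 = 33.038691, r_b2 = 52.592201
tip radii: r_a1 = 35.256856, r_a2 = 56.815054
inv(α') = inv(16.440°) + 2·(-0.424+0.409)·tan α/(49+78) = 0.00807293  ⇒  α' = 16.39400°
a' = a·cos α / cos α' = 89.2810·cos 16.440°/cos 16.39400° = 89.259881
action lengths: √(r_a1²−r_b1²) = 12.308161, √(r_a2²−r_b2²) = 21.494435
base pitch p_b = π·m·cos α = 4.236494
CR = (12.308161 + 21.494435 − 89.259881·sin 16.39400°)/4.236494 = 2.032294
contact ratio ≈ 2.0323

2.0323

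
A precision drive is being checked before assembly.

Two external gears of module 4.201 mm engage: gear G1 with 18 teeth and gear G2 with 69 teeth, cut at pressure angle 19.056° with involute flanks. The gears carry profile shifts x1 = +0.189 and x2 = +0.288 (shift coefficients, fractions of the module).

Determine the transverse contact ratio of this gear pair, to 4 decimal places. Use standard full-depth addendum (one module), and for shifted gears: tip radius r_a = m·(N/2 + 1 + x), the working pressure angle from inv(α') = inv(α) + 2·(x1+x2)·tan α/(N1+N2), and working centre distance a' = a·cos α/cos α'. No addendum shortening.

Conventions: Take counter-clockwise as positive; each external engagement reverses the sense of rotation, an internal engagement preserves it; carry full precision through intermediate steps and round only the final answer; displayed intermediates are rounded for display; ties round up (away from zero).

1.6182

recognized (one external pair, fixed centres): single-mesh tooth geometry, m = 4.201, N1 = 18, N2 = 69
base radii: r_b1 = 35.737064, r_b2 = 136.992078
tip radii: r_a1 = 42.803989, r_a2 = 150.345388
inv(α') = inv(19.056°) + 2·(+0.189+0.288)·tan α/(18+69) = 0.01661903  ⇒  α' = 20.71350°
a' = a·cos α / cos α' = 182.7435·cos 19.056°/cos 20.71350° = 184.665808
action lengths: √(r_a1²−r_b1²) = 23.559367, √(r_a2²−r_b2²) = 61.942767
base pitch p_b = π·m·cos α = 12.474589
CR = (23.559367 + 61.942767 − 184.665808·sin 20.71350°)/12.474589 = 1.618227
contact ratio ≈ 1.6182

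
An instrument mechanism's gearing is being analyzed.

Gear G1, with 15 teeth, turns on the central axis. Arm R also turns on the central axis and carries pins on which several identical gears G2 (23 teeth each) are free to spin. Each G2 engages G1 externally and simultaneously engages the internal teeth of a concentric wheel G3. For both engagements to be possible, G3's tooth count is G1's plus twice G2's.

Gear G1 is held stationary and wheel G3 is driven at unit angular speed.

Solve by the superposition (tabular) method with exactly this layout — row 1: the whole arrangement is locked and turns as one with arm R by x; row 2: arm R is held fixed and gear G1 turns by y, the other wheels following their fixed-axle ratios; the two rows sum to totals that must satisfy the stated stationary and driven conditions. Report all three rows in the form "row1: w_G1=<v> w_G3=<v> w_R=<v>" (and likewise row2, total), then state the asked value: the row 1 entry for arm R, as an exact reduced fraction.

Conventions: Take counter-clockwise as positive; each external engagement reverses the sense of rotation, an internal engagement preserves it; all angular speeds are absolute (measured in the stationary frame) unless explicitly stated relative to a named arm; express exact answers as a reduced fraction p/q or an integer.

recognized (axles ride arm R): planetary set, 15/23/61 teeth
superposition row 1 [locked train]: every member turns x
row 2: sun turns y, ring = −(15/61)·y, arm 0
boundary: total ω_sun = x + y = 0 and total ω_ring = x − (15/61)·y = 1  ⇒  y = -61/76, x = 61/76
row 2 ring = −(15/61)·(-61/76) = 15/76
totals (row 1 + row 2): sun 61/76 + (-61/76) = 0, ring 61/76 + 15/76 = 1, arm 61/76 + 0 = 61/76
asked cell (row1, arm) = 61/76

row1: w_G1=61/76 w_G3=61/76 w_R=61/76
row2: w_G1=-61/76 w_G3=15/76 w_R=0
total: w_G1=0 w_G3=1 w_R=61/76
asked value: 61/76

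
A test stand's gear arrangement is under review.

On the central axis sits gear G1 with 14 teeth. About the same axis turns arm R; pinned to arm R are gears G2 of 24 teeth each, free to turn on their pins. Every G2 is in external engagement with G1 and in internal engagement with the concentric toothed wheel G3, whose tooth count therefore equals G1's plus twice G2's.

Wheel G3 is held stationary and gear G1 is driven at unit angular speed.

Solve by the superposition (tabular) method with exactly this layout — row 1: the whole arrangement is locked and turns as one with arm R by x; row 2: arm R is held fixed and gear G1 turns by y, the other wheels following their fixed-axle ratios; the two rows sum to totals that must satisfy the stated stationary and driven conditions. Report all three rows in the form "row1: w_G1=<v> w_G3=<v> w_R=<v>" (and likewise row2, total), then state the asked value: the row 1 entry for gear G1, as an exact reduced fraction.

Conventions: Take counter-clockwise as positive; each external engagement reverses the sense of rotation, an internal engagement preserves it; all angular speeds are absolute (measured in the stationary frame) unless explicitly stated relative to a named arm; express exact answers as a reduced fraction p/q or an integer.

row1: w_G1=7/38 w_G3=7/38 w_R=7/38
row2: w_G1=31/38 w_G3=-7/38 w_R=0
total: w_G1=1 w_G3=0 w_R=7/38
asked value: 7/38

class = planetary set [G3 = 14+2·24 = 62; Willis about the carrier]
row 1 — lock + rotate with arm: ω_sun = ω_ring = ω_arm = x
row 2: sun turns y, ring = −(14/62)·y, arm 0
boundary: total ω_ring = x − (14/62)·y = 0 and total ω_sun = x + y = 1  ⇒  y = 31/38, x = 7/38
row 2 ring = −(14/62)·31/38 = -7/38
totals (row 1 + row 2): sun 7/38 + 31/38 = 1, ring 7/38 + (-7/38) = 0, arm 7/38 + 0 = 7/38
asked cell (row1, sun) = 7/38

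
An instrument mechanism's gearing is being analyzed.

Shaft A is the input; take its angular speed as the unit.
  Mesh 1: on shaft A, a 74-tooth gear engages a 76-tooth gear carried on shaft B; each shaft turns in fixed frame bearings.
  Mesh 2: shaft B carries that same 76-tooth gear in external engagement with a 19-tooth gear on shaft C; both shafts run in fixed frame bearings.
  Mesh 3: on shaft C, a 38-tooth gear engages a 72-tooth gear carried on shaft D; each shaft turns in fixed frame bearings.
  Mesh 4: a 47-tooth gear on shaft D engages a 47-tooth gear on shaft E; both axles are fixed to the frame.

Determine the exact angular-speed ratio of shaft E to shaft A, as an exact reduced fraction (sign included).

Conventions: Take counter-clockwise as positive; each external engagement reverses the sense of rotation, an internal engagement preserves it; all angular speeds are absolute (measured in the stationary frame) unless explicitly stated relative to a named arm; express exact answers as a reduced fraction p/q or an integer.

class = fixed-axis compound train [4 meshes; 4 ratios multiply, 4 sense flips]
mesh 1 [74T→76T]: running ratio 37/38, sense −
mesh 2 [76T→19T]: running ratio 74/19, sense +
mesh 3 [38T→72T]: running ratio 37/18, sense −
mesh 4 [47T→47T]: running ratio 37/18, sense +
ω_out/ω_in = 37/18

37/18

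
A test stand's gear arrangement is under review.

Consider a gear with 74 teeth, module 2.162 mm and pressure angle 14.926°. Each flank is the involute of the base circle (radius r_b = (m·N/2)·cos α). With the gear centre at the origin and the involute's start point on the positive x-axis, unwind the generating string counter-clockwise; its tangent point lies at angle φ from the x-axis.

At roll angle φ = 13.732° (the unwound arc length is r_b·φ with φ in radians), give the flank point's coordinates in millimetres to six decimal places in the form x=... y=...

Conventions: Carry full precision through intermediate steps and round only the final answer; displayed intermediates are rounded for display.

recognized (one wheel, involute flank): single-mesh tooth geometry, m = 2.162, N = 74
pitch radius r_p = m·N/2 = 2.162·74/2 = 79.994000
base radius r_b = r_p·cos α = 79.994000·cos 14.926° = 77.294946
roll angle φ = 13.732° = 0.23966861 rad
x = r_b·(cos φ + φ·sin φ) = 79.483120
y = r_b·(sin φ − φ·cos φ) = 0.352668

x=79.483120 y=0.352668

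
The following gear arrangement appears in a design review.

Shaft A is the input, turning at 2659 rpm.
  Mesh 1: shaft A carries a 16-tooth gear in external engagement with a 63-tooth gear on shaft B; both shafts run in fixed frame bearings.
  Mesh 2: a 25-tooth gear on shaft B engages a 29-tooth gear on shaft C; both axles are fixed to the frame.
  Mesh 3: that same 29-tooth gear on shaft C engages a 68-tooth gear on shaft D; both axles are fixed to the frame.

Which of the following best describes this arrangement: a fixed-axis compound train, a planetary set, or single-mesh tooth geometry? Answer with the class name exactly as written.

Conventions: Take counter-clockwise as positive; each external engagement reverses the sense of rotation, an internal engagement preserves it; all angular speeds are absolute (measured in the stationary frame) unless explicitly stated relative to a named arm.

fixed-axis compound train

class = fixed-axis compound train [3 meshes; 3 ratios multiply, 3 sense flips]
classification: fixed-axis compound train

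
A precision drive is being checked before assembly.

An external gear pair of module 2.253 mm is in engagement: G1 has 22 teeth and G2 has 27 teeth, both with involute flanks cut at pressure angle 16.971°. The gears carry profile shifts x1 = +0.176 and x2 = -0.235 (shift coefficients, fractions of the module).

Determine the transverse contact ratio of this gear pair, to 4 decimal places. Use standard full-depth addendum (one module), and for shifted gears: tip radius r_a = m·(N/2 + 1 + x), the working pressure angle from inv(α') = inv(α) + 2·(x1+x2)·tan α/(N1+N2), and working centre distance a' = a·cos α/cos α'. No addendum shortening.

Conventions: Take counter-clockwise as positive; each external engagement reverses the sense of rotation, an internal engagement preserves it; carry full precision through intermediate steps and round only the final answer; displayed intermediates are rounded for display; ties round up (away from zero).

class = single-mesh tooth geometry [involute pair 22T × 27T, m = 2.253]
base radii: r_b1 = 23.703765, r_b2 = 29.090985
tip radii: r_a1 = 27.432528, r_a2 = 32.139045
inv(α') = inv(16.971°) + 2·(+0.176-0.235)·tan α/(22+27) = 0.00824257  ⇒  α' = 16.50548°
a' = a·cos α / cos α' = 55.1985·cos 16.971°/cos 16.50548° = 55.063788
action lengths: √(r_a1²−r_b1²) = 13.808516, √(r_a2²−r_b2²) = 13.661363
base pitch p_b = π·m·cos α = 6.769780
CR = (13.808516 + 13.661363 − 55.063788·sin 16.50548°)/6.769780 = 1.746861
contact ratio ≈ 1.7469

1.7469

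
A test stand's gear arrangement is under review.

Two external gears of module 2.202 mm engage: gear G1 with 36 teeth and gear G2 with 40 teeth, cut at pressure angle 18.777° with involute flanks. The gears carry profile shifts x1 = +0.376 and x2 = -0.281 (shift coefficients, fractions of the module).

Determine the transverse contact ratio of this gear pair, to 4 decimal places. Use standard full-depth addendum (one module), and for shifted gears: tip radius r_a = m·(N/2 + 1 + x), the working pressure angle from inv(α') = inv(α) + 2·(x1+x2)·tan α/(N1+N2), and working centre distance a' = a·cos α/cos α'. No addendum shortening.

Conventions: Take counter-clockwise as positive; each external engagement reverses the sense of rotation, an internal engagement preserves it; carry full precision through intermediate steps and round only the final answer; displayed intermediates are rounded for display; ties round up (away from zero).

single-mesh involute tooth geometry (36T engaging 40T at module 2.202)
base radii: r_b1 = 37.526515, r_b2 = 41.696127
tip radii: r_a1 = 42.665952, r_a2 = 45.623238
inv(α') = inv(18.777°) + 2·(+0.376-0.281)·tan α/(36+40) = 0.01310936  ⇒  α' = 19.18853°
a' = a·cos α / cos α' = 83.6760·cos 18.777°/cos 19.18853° = 83.882996
action lengths: √(r_a1²−r_b1²) = 20.301334, √(r_a2²−r_b2²) = 18.517905
base pitch p_b = π·m·cos α = 6.549612
CR = (20.301334 + 18.517905 − 83.882996·sin 19.18853°)/6.549612 = 1.717473
contact ratio ≈ 1.7175

1.7175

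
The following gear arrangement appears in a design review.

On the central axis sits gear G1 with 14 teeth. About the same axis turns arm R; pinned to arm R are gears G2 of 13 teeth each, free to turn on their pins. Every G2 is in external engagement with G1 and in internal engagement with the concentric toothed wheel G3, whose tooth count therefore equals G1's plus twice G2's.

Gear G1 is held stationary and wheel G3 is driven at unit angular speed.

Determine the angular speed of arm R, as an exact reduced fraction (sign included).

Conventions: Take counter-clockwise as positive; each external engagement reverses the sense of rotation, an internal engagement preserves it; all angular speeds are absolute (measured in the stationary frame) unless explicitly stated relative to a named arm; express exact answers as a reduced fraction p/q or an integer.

20/27

class = planetary set [G3 = 14+2·13 = 40; Willis about the carrier]
ring teeth: 14 + 2·13 = 40
14(ω_sun−ω_arm) = −40(ω_ring−ω_arm),  ω_sun = 0, ω_ring = 1
14(0−ω_arm) = −40(1−ω_arm)  ⇒  54·ω_arm = 40  ⇒  ω_arm = 20/27
exact speed ratio = 20/27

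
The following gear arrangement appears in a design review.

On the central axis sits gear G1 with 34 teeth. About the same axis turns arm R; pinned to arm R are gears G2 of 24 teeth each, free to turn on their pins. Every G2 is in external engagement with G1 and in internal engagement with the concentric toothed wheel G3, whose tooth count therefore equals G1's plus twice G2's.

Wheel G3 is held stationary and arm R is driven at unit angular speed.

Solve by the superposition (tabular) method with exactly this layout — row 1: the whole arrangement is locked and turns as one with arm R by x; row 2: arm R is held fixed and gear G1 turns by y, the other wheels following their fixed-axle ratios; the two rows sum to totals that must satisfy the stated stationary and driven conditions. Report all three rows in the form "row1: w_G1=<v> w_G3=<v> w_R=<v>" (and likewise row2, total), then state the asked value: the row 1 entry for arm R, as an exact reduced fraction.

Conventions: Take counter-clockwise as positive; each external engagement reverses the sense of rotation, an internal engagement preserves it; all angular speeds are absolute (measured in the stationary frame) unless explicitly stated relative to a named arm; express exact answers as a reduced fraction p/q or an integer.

class = planetary set [G3 = 34+2·24 = 82; Willis about the carrier]
superposition row 1 [locked train]: every member turns x
row 2 (arm held, sun turns y): ω_ring = −(34/82)·y, ω_arm = 0
boundary: total ω_ring = x − (34/82)·y = 0 and total ω_arm = x = 1  ⇒  y = 41/17, x = 1
row 2 ring = −(34/82)·41/17 = -1
totals (row 1 + row 2): sun 1 + 41/17 = 58/17, ring 1 + (-1) = 0, arm 1 + 0 = 1
asked cell (row1, arm) = 1

row1: w_G1=1 w_G3=1 w_R=1
row2: w_G1=41/17 w_G3=-1 w_R=0
total: w_G1=58/17 w_G3=0 w_R=1
asked value: 1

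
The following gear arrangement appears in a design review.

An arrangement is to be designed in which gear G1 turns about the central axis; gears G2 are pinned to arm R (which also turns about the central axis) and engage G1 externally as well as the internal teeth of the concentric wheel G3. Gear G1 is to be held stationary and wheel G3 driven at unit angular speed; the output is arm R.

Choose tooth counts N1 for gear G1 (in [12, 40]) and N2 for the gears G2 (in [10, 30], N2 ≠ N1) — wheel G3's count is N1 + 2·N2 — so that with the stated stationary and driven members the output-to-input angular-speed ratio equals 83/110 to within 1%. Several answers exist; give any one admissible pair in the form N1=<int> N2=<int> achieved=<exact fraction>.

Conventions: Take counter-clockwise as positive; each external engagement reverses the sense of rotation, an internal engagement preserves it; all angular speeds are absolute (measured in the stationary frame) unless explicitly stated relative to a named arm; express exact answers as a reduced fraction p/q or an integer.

topology: planetary set — design target 83/110, arm = carrier (Willis)
Willis with ω_sun = 0: ω_arm/ω_ring = N3/(N1+N3); set equal to 83/110  ⇒  N3/N1 = (83/110)/(1 − 83/110) = 83/27
N3 = N1 + 2·N2  ⇒  N2/N1 = (N3/N1 − 1)/2 = (83/27 − 1)/2 = 28/27
smallest multiple with N1 ≥ 12 and N2 ≥ 10: k = 1  ⇒  N1 = 1·27 = 27, N2 = 1·28 = 28 (N1 ≤ 40, N2 ≤ 30, N2 ≠ N1 ✓), N3 = 27 + 2·28 = 83
check: N3/(N1+N3) with N1 = 27, N3 = 83 gives 83/110; |achieved − target| = 0 ≤ 83/11000 ✓

N1=27 N2=28 achieved=83/110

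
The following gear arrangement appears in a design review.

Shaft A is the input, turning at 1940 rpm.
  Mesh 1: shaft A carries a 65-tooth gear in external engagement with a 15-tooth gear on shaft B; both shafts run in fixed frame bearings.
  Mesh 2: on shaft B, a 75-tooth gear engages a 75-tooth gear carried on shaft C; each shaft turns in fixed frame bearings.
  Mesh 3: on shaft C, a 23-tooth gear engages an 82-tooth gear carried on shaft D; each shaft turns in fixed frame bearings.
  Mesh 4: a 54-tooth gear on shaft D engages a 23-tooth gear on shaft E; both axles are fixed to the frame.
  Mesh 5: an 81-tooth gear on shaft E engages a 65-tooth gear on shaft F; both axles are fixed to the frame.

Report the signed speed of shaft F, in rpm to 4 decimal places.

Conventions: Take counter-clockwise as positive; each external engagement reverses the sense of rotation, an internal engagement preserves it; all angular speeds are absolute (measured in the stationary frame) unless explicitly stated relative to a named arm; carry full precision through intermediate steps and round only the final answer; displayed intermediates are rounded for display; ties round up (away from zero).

5-mesh fixed-axis compound train (all bearings frame-fixed)
mesh 1 [65T→15T]: ω = 1940.0000×65/15 = 8406.6667 rpm, sense flips to −
mesh 2 [75T→75T]: ω = 8406.6667×75/75 = 8406.6667 rpm, sense flips to +
mesh 3 [23T→82T]: ω = 8406.6667×23/82 = 2357.9675 rpm, sense flips to −
mesh 4 [54T→23T]: ω = 2357.9675×54/23 = 5536.0976 rpm, sense flips to +
mesh 5 [81T→65T]: ω = 5536.0976×81/65 = 6898.8293 rpm, sense flips to −
signed output speed = -6898.8293 rpm

-6898.8293 rpm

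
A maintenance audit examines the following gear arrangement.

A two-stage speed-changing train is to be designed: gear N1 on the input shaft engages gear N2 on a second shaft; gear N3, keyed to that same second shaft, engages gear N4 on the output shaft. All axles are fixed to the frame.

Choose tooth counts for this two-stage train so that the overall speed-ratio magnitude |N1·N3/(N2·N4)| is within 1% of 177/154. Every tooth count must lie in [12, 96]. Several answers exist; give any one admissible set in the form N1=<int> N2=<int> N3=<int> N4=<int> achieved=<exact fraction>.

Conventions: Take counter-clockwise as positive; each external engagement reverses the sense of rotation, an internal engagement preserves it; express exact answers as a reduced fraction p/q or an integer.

design class (target 177/154): fixed-axis compound train
target = 177/154 in lowest terms: an exact hit needs N1·N3 = k·177 and N2·N4 = k·154 for one integer k, every count in [12, 96]; additionally prefer no 1:1 stage (N1 ≠ N2, N3 ≠ N4)
k = 1…3: no 1:1-free in-range split of k·177 and k·154 into factor pairs; take k = 4
k = 4: N1·N3 = 708 = 12·59, N2·N4 = 616 = 14·44
achieved = 12·59/(14·44) = 177/154; |achieved − target| = 0 ≤ 177/15400 ✓

N1=12 N2=14 N3=59 N4=44 achieved=177/154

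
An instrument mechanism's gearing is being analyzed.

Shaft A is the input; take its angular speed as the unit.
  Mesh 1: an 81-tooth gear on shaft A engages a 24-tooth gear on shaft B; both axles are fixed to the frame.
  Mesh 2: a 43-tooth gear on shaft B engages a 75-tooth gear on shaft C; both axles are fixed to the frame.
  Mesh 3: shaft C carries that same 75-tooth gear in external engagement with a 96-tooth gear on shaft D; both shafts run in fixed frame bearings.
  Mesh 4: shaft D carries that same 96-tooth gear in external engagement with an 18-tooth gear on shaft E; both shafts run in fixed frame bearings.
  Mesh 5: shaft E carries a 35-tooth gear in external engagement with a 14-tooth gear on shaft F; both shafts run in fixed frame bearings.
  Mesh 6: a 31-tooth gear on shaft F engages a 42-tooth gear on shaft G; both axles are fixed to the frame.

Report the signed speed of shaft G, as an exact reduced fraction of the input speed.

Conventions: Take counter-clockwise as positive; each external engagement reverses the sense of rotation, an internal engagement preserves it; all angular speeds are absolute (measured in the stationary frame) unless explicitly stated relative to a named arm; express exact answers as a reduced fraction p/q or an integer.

6-mesh fixed-axis compound train (all bearings frame-fixed)
mesh 1 [81T→24T]: |ω|/ω_in = 1×81/24 = 27/8, sense flips to −
mesh 2 [43T→75T]: |ω|/ω_in = (27/8)×43/75 = 387/200, sense flips to +
mesh 3 [75T→96T]: |ω|/ω_in = (387/200)×75/96 = 387/256, sense flips to −
mesh 4 [96T→18T]: |ω|/ω_in = (387/256)×96/18 = 129/16, sense flips to +
mesh 5 [35T→14T]: |ω|/ω_in = (129/16)×35/14 = 645/32, sense flips to −
mesh 6 [31T→42T]: |ω|/ω_in = (645/32)×31/42 = 6665/448, sense flips to +
signed output speed (× input speed) = 6665/448

6665/448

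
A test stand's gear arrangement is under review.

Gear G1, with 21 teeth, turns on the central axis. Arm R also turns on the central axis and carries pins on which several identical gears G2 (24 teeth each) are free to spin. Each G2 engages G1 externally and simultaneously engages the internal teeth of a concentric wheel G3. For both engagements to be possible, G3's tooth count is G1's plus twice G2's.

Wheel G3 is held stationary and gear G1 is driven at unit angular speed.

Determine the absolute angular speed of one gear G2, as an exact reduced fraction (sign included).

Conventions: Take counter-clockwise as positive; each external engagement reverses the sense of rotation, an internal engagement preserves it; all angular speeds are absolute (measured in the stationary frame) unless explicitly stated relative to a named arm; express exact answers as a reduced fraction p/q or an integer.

class = planetary set [G3 = 21+2·24 = 69; Willis about the carrier]
ring teeth: 21 + 2·24 = 69
21(ω_sun−ω_arm) = −69(ω_ring−ω_arm),  ω_ring = 0, ω_sun = 1
21(1−ω_arm) = −69(0−ω_arm)  ⇒  90·ω_arm = 21  ⇒  ω_arm = 7/30
sun–planet mesh: 21·(1−7/30) = −24·(ω_p−ω_arm)  ⇒  ω_p−ω_arm = -161/240
ω_p = 7/30 − 161/240 = -7/16
exact speed ratio = -7/16

-7/16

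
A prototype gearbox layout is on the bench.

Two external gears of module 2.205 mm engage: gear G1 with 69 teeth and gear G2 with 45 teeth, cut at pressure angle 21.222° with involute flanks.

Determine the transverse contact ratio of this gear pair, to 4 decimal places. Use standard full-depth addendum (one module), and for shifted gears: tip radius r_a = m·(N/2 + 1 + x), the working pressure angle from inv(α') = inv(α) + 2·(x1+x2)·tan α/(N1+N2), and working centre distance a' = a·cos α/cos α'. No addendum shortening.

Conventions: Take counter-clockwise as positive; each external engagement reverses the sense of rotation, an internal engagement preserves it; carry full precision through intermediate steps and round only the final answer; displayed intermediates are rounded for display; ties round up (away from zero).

1.7066

class = single-mesh tooth geometry [involute pair 69T × 45T, m = 2.205]
base radii: r_b1 = 70.913634, r_b2 = 46.248022
tip radii: r_a1 = 78.277500, r_a2 = 51.817500
no profile shift: α' = α, a' = a
action lengths: √(r_a1²−r_b1²) = 33.145490, √(r_a2²−r_b2²) = 23.370360
base pitch p_b = π·m·cos α = 6.457442
CR = (33.145490 + 23.370360 − 125.685000·sin 21.22200°)/6.457442 = 1.706570
contact ratio ≈ 1.7066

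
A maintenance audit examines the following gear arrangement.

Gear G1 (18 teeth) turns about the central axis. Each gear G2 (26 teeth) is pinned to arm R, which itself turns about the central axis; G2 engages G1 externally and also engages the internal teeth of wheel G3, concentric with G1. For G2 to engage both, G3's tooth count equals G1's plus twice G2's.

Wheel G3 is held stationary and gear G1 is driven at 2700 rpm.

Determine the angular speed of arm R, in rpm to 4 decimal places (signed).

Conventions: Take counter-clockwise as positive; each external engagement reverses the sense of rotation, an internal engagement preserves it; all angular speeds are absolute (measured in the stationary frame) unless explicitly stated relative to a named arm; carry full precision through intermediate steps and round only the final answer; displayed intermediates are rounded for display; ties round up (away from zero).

+552.2727 rpm

class = planetary set [G3 = 18+2·26 = 70; Willis about the carrier]
normalise by the input: solve with ω_sun = 1, then scale by 2700 rpm
ring teeth: 18 + 2·26 = 70
18(ω_sun−ω_arm) = −70(ω_ring−ω_arm),  ω_ring = 0, ω_sun = 1
18(1−ω_arm) = −70(0−ω_arm)  ⇒  88·ω_arm = 18  ⇒  ω_arm = 9/44
scale: ω_arm = 9/44 × 2700 rpm = +552.2727 rpm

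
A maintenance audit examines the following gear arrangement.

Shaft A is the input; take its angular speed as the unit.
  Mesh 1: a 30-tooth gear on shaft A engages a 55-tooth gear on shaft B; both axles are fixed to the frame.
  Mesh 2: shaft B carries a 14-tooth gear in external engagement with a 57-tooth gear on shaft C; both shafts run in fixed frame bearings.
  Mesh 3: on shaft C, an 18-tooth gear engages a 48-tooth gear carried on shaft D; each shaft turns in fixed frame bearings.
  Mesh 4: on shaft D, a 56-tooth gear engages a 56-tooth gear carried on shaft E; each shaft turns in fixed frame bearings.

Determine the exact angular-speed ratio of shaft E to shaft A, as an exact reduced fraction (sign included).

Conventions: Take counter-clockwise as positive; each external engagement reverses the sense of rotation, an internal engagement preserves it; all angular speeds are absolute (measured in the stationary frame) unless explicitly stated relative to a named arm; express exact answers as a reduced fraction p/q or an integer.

class = fixed-axis compound train [4 meshes; 4 ratios multiply, 4 sense flips]
mesh 1 [30T→55T]: running ratio 6/11, sense −
mesh 2 [14T→57T]: running ratio 28/209, sense +
mesh 3 [18T→48T]: running ratio 21/418, sense −
mesh 4 [56T→56T]: running ratio 21/418, sense +
ω_out/ω_in = 21/418

21/418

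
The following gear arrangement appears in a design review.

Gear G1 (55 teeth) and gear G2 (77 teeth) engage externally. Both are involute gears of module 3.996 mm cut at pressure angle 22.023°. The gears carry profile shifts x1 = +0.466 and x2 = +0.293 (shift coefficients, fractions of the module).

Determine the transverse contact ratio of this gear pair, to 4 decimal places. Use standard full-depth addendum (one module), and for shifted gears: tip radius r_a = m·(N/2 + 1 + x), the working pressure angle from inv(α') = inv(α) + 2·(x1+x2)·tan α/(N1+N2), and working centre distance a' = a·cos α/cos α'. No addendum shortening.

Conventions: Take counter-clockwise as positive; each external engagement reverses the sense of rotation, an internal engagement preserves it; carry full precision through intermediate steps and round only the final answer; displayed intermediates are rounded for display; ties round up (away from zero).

1.6147

class = single-mesh tooth geometry [involute pair 55T × 77T, m = 3.996]
base radii: r_b1 = 101.871701, r_b2 = 142.620381
tip radii: r_a1 = 115.748136, r_a2 = 159.012828
inv(α') = inv(22.023°) + 2·(+0.466+0.293)·tan α/(55+77) = 0.02477107  ⇒  α' = 23.53360°
a' = a·cos α / cos α' = 263.7360·cos 22.023°/cos 23.53360° = 266.672269
action lengths: √(r_a1²−r_b1²) = 54.952594, √(r_a2²−r_b2²) = 70.317184
base pitch p_b = π·m·cos α = 11.637796
CR = (54.952594 + 70.317184 − 266.672269·sin 23.53360°)/11.637796 = 1.614657
contact ratio ≈ 1.6147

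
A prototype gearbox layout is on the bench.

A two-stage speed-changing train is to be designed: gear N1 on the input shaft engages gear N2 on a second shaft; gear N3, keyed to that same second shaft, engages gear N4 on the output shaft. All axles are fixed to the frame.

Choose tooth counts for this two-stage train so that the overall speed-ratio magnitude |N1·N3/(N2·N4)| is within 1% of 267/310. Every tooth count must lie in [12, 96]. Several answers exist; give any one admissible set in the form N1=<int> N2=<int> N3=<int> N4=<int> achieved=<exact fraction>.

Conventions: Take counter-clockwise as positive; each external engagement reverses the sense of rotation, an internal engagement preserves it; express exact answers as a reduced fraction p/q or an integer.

N1=12 N2=20 N3=89 N4=62 achieved=267/310

design class (target 267/310): fixed-axis compound train
target = 267/310 in lowest terms: an exact hit needs N1·N3 = k·267 and N2·N4 = k·310 for one integer k, every count in [12, 96]; additionally prefer no 1:1 stage (N1 ≠ N2, N3 ≠ N4)
k = 1…3: no 1:1-free in-range split of k·267 and k·310 into factor pairs; take k = 4
k = 4: N1·N3 = 1068 = 12·89, N2·N4 = 1240 = 20·62
achieved = 12·89/(20·62) = 267/310; |achieved − target| = 0 ≤ 267/31000 ✓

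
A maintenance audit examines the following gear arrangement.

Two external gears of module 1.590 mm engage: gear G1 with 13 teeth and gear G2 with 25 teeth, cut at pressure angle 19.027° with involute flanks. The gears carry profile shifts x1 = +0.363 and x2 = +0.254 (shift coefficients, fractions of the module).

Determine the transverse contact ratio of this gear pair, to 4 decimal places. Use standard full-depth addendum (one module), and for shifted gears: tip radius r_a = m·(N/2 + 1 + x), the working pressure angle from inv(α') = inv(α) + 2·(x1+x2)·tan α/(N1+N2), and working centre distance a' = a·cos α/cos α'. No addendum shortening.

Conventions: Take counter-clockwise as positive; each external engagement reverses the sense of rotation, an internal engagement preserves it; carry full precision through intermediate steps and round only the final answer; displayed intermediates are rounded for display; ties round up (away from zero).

1.4183

recognized (one external pair, fixed centres): single-mesh tooth geometry, m = 1.590, N1 = 13, N2 = 25
base radii: r_b1 = 9.770348, r_b2 = 18.789130
tip radii: r_a1 = 12.502170, r_a2 = 21.868860
inv(α') = inv(19.027°) + 2·(+0.363+0.254)·tan α/(13+25) = 0.02396972  ⇒  α' = 23.28869°
a' = a·cos α / cos α' = 30.2100·cos 19.027°/cos 23.28869° = 31.092779
action lengths: √(r_a1²−r_b1²) = 7.800292, √(r_a2²−r_b2²) = 11.189978
base pitch p_b = π·m·cos α = 4.722224
CR = (7.800292 + 11.189978 − 31.092779·sin 23.28869°)/4.722224 = 1.418252
contact ratio ≈ 1.4183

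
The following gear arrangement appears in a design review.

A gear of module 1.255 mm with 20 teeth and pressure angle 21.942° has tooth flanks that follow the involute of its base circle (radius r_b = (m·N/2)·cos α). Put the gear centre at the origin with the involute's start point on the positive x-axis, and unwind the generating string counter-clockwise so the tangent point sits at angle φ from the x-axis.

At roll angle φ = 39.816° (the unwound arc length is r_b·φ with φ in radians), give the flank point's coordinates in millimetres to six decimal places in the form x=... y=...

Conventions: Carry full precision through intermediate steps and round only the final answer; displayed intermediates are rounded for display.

single-mesh involute tooth geometry (20T wheel at module 1.255)
pitch radius r_p = m·N/2 = 1.255·20/2 = 12.550000
base radius r_b = r_p·cos α = 12.550000·cos 21.942° = 11.640911
roll angle φ = 39.816° = 0.69492029 rad
x = r_b·(cos φ + φ·sin φ) = 14.121345
y = r_b·(sin φ − φ·cos φ) = 1.240370

x=14.121345 y=1.240370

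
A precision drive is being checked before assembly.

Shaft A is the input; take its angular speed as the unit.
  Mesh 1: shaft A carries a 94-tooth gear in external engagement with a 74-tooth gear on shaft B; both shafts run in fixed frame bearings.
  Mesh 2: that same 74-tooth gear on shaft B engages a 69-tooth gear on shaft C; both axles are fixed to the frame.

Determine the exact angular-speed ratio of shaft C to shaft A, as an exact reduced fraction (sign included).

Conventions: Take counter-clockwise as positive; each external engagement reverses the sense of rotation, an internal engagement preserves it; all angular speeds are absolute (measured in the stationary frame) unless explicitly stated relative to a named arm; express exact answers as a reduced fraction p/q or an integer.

class = fixed-axis compound train [2 meshes; 2 ratios multiply, 2 sense flips]
mesh 1 [94T→74T]: running ratio 47/37, sense −
mesh 2 [74T→69T]: running ratio 94/69, sense +
ω_out/ω_in = 94/69

94/69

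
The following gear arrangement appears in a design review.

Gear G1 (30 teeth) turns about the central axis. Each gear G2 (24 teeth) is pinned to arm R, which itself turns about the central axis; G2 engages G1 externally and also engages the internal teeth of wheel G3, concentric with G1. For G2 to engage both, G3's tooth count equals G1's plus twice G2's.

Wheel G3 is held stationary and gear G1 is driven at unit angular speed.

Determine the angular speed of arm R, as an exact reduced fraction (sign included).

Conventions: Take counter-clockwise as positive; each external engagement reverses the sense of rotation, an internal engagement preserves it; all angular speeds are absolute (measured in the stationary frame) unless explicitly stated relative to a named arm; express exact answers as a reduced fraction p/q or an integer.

topology: planetary set — G1 30T / G2 24T / G3 78T, arm = carrier (Willis)
ring teeth: 30 + 2·24 = 78
30(ω_sun−ω_arm) = −78(ω_ring−ω_arm),  ω_ring = 0, ω_sun = 1
30(1−ω_arm) = −78(0−ω_arm)  ⇒  108·ω_arm = 30  ⇒  ω_arm = 5/18
exact speed ratio = 5/18

5/18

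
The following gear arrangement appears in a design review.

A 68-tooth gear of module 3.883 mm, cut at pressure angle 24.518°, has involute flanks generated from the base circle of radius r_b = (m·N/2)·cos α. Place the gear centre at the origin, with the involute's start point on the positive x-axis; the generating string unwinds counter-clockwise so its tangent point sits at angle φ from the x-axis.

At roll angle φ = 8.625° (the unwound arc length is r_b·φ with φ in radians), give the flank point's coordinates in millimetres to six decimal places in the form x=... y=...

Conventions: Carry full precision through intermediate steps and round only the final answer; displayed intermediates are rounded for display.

single-mesh involute tooth geometry (68T wheel at module 3.883)
pitch radius r_p = m·N/2 = 3.883·68/2 = 132.022000
base radius r_b = r_p·cos α = 132.022000·cos 24.518° = 120.117701
roll angle φ = 8.625° = 0.15053465 rad
x = r_b·(cos φ + φ·sin φ) = 121.470975
y = r_b·(sin φ − φ·cos φ) = 0.136273

x=121.470975 y=0.136273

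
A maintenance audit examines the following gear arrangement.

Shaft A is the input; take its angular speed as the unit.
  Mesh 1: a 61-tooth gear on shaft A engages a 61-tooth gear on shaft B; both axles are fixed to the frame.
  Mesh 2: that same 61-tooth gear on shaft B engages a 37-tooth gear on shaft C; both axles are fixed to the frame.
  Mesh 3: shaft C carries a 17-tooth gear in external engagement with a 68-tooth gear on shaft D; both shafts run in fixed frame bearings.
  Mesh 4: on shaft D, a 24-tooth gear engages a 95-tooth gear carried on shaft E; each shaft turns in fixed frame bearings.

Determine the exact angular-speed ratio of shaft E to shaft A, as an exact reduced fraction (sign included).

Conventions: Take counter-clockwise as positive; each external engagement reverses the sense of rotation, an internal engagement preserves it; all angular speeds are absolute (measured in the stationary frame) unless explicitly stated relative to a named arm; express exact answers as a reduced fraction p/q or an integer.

366/3515

class = fixed-axis compound train [4 meshes; 4 ratios multiply, 4 sense flips]
mesh 1 [61T→61T]: running ratio 1, sense −
mesh 2 [61T→37T]: running ratio 61/37, sense +
mesh 3 [17T→68T]: running ratio 61/148, sense −
mesh 4 [24T→95T]: running ratio 366/3515, sense +
ω_out/ω_in = 366/3515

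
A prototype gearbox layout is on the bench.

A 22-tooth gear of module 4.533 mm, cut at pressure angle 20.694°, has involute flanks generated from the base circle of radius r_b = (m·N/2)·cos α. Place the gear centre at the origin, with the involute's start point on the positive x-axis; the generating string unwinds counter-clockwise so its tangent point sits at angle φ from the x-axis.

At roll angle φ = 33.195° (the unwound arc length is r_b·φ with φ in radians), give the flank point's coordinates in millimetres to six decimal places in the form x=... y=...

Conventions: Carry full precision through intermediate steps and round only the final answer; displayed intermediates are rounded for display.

x=53.829691 y=2.923440

recognized (one wheel, involute flank): single-mesh tooth geometry, m = 4.533, N = 22
pitch radius r_p = m·N/2 = 4.533·22/2 = 49.863000
base radius r_b = r_p·cos α = 49.863000·cos 20.694° = 46.645891
roll angle φ = 33.195° = 0.57936205 rad
x = r_b·(cos φ + φ·sin φ) = 53.829691
y = r_b·(sin φ − φ·cos φ) = 2.923440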